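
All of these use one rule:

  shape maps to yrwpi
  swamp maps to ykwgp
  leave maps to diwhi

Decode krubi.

This is an affine cipher: with a=0,…,z=25, each position x becomes (3x+22) mod 26.
Reversing it on krubi: k(10)→9·(10−22)≡22=w; r(17)→9·(17−22)≡7=h; u(20)→9·(20−22)≡8=i; b(1)→9·(1−22)≡19=t; i(8)→9·(8−22)≡4=e (all mod 26).

white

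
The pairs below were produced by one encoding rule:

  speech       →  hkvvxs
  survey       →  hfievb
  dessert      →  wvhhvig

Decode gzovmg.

Each letter is replaced by its mirror in the alphabet: a↔z, b↔y, c↔x, and so on (the Atbash cipher).
Undoing it on gzovmg: g↔t, z↔a, o↔l, v↔e, m↔n, g↔t.

talent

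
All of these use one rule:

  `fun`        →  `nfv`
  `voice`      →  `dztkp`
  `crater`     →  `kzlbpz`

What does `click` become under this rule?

The shift depends on letter class: consonant f→n is +8, but vowel u→f is +11. Two shifts are in play — +11 for a/e/i/o/u, +8 for every other letter.
Applying it to click: c(cons)+8=k, l(cons)+8=t, i(vowel)+11=t, c(cons)+8=k, k(cons)+8=s.

kttks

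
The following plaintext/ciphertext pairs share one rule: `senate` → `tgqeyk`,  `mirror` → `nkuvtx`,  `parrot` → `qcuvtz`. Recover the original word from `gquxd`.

forty

In senate: s→t is +1, e→g is +2, n→q is +3, a→e is +4 — the shift increases by 1 each position. Each letter shifts forward by (position + 1), i.e. 1, 2, 3, … — the shift grows by one for each successive letter.
Reversing it on gquxd: g−1=f, q−2=o, u−3=r, x−4=t, d−5=y.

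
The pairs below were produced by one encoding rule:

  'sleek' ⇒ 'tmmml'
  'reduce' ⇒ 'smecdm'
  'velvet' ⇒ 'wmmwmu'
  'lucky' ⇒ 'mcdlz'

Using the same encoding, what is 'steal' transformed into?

The shift depends on letter class: consonant s→t is +1, but vowel e→m is +8. The rule splits by letter class: vowels +8, consonants +1.
For steal: s(cons)+1=t, t(cons)+1=u, e(vowel)+8=m, a(vowel)+8=i, l(cons)+1=m.

tumim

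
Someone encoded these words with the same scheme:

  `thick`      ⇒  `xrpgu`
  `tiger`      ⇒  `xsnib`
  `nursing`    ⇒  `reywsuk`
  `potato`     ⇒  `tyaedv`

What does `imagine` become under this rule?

mwhksui

Shifts by position in thick: pos 0: t→x (+4), pos 1: h→r (+10), pos 2: i→p (+7), pos 3: c→g (+4), pos 4: k→u (+10) — repeating every 3. It's a Vigenère-style cipher with numeric key [4,10,7]: position i shifts by key[i mod 3].
On imagine: i+4=m, m+10=w, a+7=h, g+4=k, i+10=s, n+7=u, e+4=i.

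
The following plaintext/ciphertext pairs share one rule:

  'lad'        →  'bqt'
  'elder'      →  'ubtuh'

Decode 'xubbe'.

Compare letters: l→b is +16, a→q is +16, d→t is +16 — a constant shift. It's a constant shift of +16 (ROT16).
Decoding xubbe: x−16=h, u−16=e, b−16=l, b−16=l, e−16=o.

hello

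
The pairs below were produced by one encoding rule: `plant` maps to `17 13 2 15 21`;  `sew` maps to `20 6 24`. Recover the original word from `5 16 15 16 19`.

donor

p is letter #16 and maps to 17: an offset of 1. The number is (letter's place in the alphabet, a=1) + 1.
Decoding 5 16 15 16 19: 5→(5−1)÷1=4=d, 16→(16−1)÷1=15=o, 15→(15−1)÷1=14=n, 16→(16−1)÷1=15=o, 19→(19−1)÷1=18=r.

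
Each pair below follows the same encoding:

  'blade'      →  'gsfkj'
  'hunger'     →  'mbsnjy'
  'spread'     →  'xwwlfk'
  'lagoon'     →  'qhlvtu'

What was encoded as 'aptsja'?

It's a Vigenère-style cipher with numeric key [5,7]: position i shifts by key[i mod 2].
Decoding aptsja: a−5=v, p−7=i, t−5=o, s−7=l, j−5=e, a−7=t.

violet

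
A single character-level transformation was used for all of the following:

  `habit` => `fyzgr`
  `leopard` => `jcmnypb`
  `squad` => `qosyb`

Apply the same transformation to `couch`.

It's a constant shift of +24 (ROT24).
For couch: c+24=a, o+24=m, u+24=s, c+24=a, h+24=f.

amsaf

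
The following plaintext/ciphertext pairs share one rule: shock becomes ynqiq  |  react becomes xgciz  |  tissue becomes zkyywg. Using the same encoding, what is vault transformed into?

bcwrz

The rule splits by letter class: vowels +2, consonants +6.
For vault: v(cons)+6=b, a(vowel)+2=c, u(vowel)+2=w, l(cons)+6=r, t(cons)+6=z.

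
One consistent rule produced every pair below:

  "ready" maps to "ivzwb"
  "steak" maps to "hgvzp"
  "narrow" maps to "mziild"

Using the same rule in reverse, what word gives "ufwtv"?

Each pair mirrors across the alphabet (r↔i, e↔v, a↔z): positions sum to 25. Each letter is replaced by its mirror in the alphabet: a↔z, b↔y, c↔x, and so on (the Atbash cipher).
Decoding ufwtv: u↔f, f↔u, w↔d, t↔g, v↔e.

fudge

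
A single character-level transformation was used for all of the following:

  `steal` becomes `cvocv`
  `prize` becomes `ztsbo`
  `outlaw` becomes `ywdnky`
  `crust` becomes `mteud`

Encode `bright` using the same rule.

ltsirv

Shifts by position in steal: pos 0: s→c (+10), pos 1: t→v (+2), pos 2: e→o (+10), pos 3: a→c (+2) — repeating every 2. A repeating key of period 2 is used — shifts +10, +2 over and over.
On bright: b+10=l, r+2=t, i+10=s, g+2=i, h+10=r, t+2=v.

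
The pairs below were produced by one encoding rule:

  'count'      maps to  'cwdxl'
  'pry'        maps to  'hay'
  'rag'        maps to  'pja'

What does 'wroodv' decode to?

The output letters match the input read backwards, each shifted +9: count reversed is tnuoc. Read the word backwards and shift each letter +9.
Decoding wroodv: shift back: w−9=n, r−9=i, o−9=f, o−9=f, d−9=u, v−9=m → niffum; then reverse → muffin.

muffin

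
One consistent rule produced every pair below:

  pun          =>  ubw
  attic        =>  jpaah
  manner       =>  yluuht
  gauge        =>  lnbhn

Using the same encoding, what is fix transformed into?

The word is reversed, then every letter is shifted forward by 7.
On fix: reverse → xif; then shift: x+7=e, i+7=p, f+7=m.

epm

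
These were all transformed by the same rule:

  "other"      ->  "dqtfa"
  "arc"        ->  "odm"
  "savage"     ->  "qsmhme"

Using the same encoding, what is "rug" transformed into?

sgd

The output letters match the input read backwards, each shifted +12: other reversed is rehto. Two steps: reverse the string, then apply a Caesar shift of +12.
On rug: reverse → gur; then shift: g+12=s, u+12=g, r+12=d.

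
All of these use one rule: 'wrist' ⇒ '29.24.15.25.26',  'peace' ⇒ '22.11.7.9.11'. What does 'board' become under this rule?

w is letter #23 and maps to 29: an offset of 6. The number is (letter's place in the alphabet, a=1) + 6.
On board: b=2→8, o=15→21, a=1→7, r=18→24, d=4→10.

8.21.7.24.10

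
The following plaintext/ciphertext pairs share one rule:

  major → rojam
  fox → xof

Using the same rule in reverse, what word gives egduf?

fudge

The output letters match the input read backwards: major reversed is rojam. The word is simply reversed.
Decoding egduf: then reverse → fudge.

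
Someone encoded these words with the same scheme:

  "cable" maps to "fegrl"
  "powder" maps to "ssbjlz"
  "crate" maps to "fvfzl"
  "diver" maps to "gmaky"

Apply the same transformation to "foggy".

islmf

In cable: c→f is +3, a→e is +4, b→g is +5, l→r is +6 — the shift increases by 1 each position. Each letter shifts forward by (position + 3), i.e. 3, 4, 5, … — the shift grows by one for each successive letter.
For foggy: f+3=i, o+4=s, g+5=l, g+6=m, y+7=f.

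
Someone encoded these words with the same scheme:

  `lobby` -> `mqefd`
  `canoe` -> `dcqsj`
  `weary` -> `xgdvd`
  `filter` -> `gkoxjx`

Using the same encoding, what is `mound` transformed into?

In lobby: l→m is +1, o→q is +2, b→e is +3, b→f is +4 — the shift increases by 1 each position. The shift increases by 1 at each position, starting from +1: 1, 2, 3, ….
Applying it to mound: m+1=n, o+2=q, u+3=x, n+4=r, d+5=i.

nqxri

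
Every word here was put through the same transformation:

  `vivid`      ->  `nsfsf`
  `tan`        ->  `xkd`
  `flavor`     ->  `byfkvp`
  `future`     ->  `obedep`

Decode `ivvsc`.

The output letters match the input read backwards, each shifted +10: vivid reversed is diviv. Two steps: reverse the string, then apply a Caesar shift of +10.
Undoing it on ivvsc: shift back: i−10=y, v−10=l, v−10=l, s−10=i, c−10=s → yllis; then reverse → silly.

silly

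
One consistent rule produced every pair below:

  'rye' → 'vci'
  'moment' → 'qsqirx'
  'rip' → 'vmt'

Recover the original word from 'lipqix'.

This is a Caesar cipher with shift 4.
Reversing it on lipqix: l−4=h, i−4=e, p−4=l, q−4=m, i−4=e, x−4=t.

helmet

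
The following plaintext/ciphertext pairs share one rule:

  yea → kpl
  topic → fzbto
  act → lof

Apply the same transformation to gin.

The shift depends on letter class: consonant y→k is +12, but vowel e→p is +11. The rule splits by letter class: vowels +11, consonants +12.
Applying it to gin: g(cons)+12=s, i(vowel)+11=t, n(cons)+12=z.

stz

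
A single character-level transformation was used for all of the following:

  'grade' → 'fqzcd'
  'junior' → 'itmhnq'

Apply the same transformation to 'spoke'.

ronjd

Compare letters: g→f is +25, r→q is +25, a→z is +25 — a constant shift. This is a Caesar cipher with shift 25.
On spoke: s+25=r, p+25=o, o+25=n, k+25=j, e+25=d.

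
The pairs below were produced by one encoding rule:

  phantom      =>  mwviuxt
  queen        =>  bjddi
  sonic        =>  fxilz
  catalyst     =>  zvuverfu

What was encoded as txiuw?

month

p(15)→m(12) and h(7)→w(22) fit y≡15x+21 (mod 26); the inverse of 15 mod 26 is 7. Treating letters as 0–25, the rule is x ↦ 15x + 21 (mod 26).
Undoing it on txiuw: t(19)→7·(19−21)≡12=m; x(23)→7·(23−21)≡14=o; i(8)→7·(8−21)≡13=n; u(20)→7·(20−21)≡19=t; w(22)→7·(22−21)≡7=h (all mod 26).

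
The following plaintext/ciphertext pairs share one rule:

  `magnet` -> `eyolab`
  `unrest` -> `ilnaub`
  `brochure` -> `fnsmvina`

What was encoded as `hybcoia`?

m(12)→e(4) and a(0)→y(24) fit y≡7x+24 (mod 26); the inverse of 7 mod 26 is 15. This is an affine cipher: with a=0,…,z=25, each position x becomes (7x+24) mod 26.
Reversing it on hybcoia: h(7)→15·(7−24)≡5=f; y(24)→15·(24−24)≡0=a; b(1)→15·(1−24)≡19=t; c(2)→15·(2−24)≡8=i; o(14)→15·(14−24)≡6=g; i(8)→15·(8−24)≡20=u; a(0)→15·(0−24)≡4=e (all mod 26).

fatigue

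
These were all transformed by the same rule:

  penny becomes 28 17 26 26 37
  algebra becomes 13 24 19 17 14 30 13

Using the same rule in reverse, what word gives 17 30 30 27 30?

error

p is letter #16 and maps to 28: an offset of 12. Each letter is replaced by its alphabet position (a=1..z=26) + 12.
Reversing it on 17 30 30 27 30: 17→(17−12)÷1=5=e, 30→(30−12)÷1=18=r, 30→(30−12)÷1=18=r, 27→(27−12)÷1=15=o, 30→(30−12)÷1=18=r.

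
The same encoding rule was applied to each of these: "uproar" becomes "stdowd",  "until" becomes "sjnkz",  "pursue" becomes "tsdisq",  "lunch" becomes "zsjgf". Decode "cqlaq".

wedge

u(20)→s(18) and p(15)→t(19) fit y≡5x+22 (mod 26); the inverse of 5 mod 26 is 21. Treating letters as 0–25, the rule is x ↦ 5x + 22 (mod 26).
Undoing it on cqlaq: c(2)→21·(2−22)≡22=w; q(16)→21·(16−22)≡4=e; l(11)→21·(11−22)≡3=d; a(0)→21·(0−22)≡6=g; q(16)→21·(16−22)≡4=e (all mod 26).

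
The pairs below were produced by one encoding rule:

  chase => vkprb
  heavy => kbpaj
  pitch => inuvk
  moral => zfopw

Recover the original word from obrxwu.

c(2)→v(21) and h(7)→k(10) fit y≡3x+15 (mod 26); the inverse of 3 mod 26 is 9. Each letter's alphabet position (a=0..z=25) is mapped through 3·x+15 mod 26 — an affine cipher.
Undoing it on obrxwu: o(14)→9·(14−15)≡17=r; b(1)→9·(1−15)≡4=e; r(17)→9·(17−15)≡18=s; x(23)→9·(23−15)≡20=u; w(22)→9·(22−15)≡11=l; u(20)→9·(20−15)≡19=t (all mod 26).

result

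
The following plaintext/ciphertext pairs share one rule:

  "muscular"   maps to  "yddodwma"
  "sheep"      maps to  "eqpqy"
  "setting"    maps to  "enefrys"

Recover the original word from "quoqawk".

elderly

Shifts by position in muscular: pos 0: m→y (+12), pos 1: u→d (+9), pos 2: s→d (+11), pos 3: c→o (+12), pos 4: u→d (+9), pos 5: l→w (+11) — repeating every 3. The shifts repeat in a cycle of length 3: positions 0,1,… shift by +12, +9, +11, then the pattern repeats.
Decoding quoqawk: q−12=e, u−9=l, o−11=d, q−12=e, a−9=r, w−11=l, k−12=y.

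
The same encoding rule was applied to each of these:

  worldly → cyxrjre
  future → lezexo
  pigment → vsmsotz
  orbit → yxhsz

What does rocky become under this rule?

The shift depends on letter class: consonant w→c is +6, but vowel o→y is +10. Two shifts are in play — +10 for a/e/i/o/u, +6 for every other letter.
For rocky: r(cons)+6=x, o(vowel)+10=y, c(cons)+6=i, k(cons)+6=q, y(cons)+6=e.

xyiqe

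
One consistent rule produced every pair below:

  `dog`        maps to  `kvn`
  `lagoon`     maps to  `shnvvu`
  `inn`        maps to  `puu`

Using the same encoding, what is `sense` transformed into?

zluzl

It's a constant shift of +7 (ROT7).
On sense: s+7=z, e+7=l, n+7=u, s+7=z, e+7=l.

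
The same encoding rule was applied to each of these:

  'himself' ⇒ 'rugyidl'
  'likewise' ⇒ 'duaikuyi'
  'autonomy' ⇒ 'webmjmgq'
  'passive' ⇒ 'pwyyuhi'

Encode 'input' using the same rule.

h(7)→r(17) and i(8)→u(20) fit y≡3x+22 (mod 26); the inverse of 3 mod 26 is 9. Treating letters as 0–25, the rule is x ↦ 3x + 22 (mod 26).
Applying it to input: i(8)→3·8+22≡20=u; n(13)→3·13+22≡9=j; p(15)→3·15+22≡15=p; u(20)→3·20+22≡4=e; t(19)→3·19+22≡1=b (all mod 26).

ujpeb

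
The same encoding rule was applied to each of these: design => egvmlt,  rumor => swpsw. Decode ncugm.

march

The shift increases by 1 at each position, starting from +1: 1, 2, 3, ….
Decoding ncugm: n−1=m, c−2=a, u−3=r, g−4=c, m−5=h.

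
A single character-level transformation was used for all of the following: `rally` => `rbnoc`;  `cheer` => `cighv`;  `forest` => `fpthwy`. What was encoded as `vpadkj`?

In rally: r→r is +0, a→b is +1, l→n is +2, l→o is +3 — the shift increases by 1 each position. Each letter shifts forward by its position index (0, 1, 2, …) — the shift grows by one for each successive letter.
Reversing it on vpadkj: v−0=v, p−1=o, a−2=y, d−3=a, k−4=g, j−5=e.

voyage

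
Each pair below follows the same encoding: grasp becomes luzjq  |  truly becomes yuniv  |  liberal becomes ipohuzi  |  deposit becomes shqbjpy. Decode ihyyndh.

lettuce

This is an affine cipher: with a=0,…,z=25, each position x becomes (15x+25) mod 26.
Reversing it on ihyyndh: i(8)→7·(8−25)≡11=l; h(7)→7·(7−25)≡4=e; y(24)→7·(24−25)≡19=t; y(24)→7·(24−25)≡19=t; n(13)→7·(13−25)≡20=u; d(3)→7·(3−25)≡2=c; h(7)→7·(7−25)≡4=e (all mod 26).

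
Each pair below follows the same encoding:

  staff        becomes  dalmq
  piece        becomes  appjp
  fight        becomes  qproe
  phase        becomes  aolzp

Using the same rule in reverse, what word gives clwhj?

Shifts by position in staff: pos 0: s→d (+11), pos 1: t→a (+7), pos 2: a→l (+11), pos 3: f→m (+7) — repeating every 2. It's a Vigenère-style cipher with numeric key [11,7]: position i shifts by key[i mod 2].
Undoing it on clwhj: c−11=r, l−7=e, w−11=l, h−7=a, j−11=y.

relay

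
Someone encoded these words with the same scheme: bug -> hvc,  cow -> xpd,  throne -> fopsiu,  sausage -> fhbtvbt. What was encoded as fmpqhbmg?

flagpole

Two steps: reverse the string, then apply a Caesar shift of +1.
Undoing it on fmpqhbmg: shift back: f−1=e, m−1=l, p−1=o, q−1=p, h−1=g, b−1=a, m−1=l, g−1=f → elopgalf; then reverse → flagpole.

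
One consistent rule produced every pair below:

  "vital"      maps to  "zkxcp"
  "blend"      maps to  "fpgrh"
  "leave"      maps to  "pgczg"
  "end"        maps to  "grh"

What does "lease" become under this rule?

pgcwg

Two shifts are in play — +2 for a/e/i/o/u, +4 for every other letter.
On lease: l(cons)+4=p, e(vowel)+2=g, a(vowel)+2=c, s(cons)+4=w, e(vowel)+2=g.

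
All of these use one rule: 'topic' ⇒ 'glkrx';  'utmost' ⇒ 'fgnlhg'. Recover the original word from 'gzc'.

tax

Each pair mirrors across the alphabet (t↔g, o↔l, p↔k): positions sum to 25. This is the alphabet-reversal cipher (Atbash): a becomes z, b becomes y, etc.
Undoing it on gzc: g↔t, z↔a, c↔x.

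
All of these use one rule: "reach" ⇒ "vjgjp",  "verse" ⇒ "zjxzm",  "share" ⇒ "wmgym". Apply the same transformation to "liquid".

pnwbqm

The shift increases by 1 at each position, starting from +4: 4, 5, 6, ….
For liquid: l+4=p, i+5=n, q+6=w, u+7=b, i+8=q, d+9=m.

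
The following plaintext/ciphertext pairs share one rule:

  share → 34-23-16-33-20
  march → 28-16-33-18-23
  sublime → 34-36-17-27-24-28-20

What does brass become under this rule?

17-33-16-34-34

s is letter #19 and maps to 34: an offset of 15. The number is (letter's place in the alphabet, a=1) + 15.
Applying it to brass: b=2→17, r=18→33, a=1→16, s=19→34, s=19→34.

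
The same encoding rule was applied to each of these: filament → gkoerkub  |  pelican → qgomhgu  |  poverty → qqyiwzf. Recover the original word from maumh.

In filament: f→g is +1, i→k is +2, l→o is +3, a→e is +4 — the shift increases by 1 each position. Each letter shifts forward by (position + 1), i.e. 1, 2, 3, … — the shift grows by one for each successive letter.
Decoding maumh: m−1=l, a−2=y, u−3=r, m−4=i, h−5=c.

lyric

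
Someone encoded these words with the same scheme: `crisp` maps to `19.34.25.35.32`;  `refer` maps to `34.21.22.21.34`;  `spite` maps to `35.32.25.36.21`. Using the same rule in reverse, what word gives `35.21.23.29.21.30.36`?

The number is (letter's place in the alphabet, a=1) + 16.
Decoding 35.21.23.29.21.30.36: 35→(35−16)÷1=19=s, 21→(21−16)÷1=5=e, 23→(23−16)÷1=7=g, 29→(29−16)÷1=13=m, 21→(21−16)÷1=5=e, 30→(30−16)÷1=14=n, 36→(36−16)÷1=20=t.

segment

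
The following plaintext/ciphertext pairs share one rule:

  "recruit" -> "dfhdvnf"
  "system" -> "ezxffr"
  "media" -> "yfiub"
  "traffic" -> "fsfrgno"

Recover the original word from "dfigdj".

reduce

Shifts by position in recruit: pos 0: r→d (+12), pos 1: e→f (+1), pos 2: c→h (+5), pos 3: r→d (+12), pos 4: u→v (+1), pos 5: i→n (+5) — repeating every 3. It's a Vigenère-style cipher with numeric key [12,1,5]: position i shifts by key[i mod 3].
Decoding dfigdj: d−12=r, f−1=e, i−5=d, g−12=u, d−1=c, j−5=e.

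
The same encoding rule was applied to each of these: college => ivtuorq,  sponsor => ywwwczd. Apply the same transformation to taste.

In college: c→i is +6, o→v is +7, l→t is +8, l→u is +9 — the shift increases by 1 each position. Letter i (0-indexed) is shifted by i+6, so successive shifts are 6, 7, 8, ….
On taste: t+6=z, a+7=h, s+8=a, t+9=c, e+10=o.

zhaco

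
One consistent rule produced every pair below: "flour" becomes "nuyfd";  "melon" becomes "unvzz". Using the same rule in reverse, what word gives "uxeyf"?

Each letter shifts forward by (position + 8), i.e. 8, 9, 10, … — the shift grows by one for each successive letter.
Undoing it on uxeyf: u−8=m, x−9=o, e−10=u, y−11=n, f−12=t.

mount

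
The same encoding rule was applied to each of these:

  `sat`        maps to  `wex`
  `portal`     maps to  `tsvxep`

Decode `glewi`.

chase

Compare letters: s→w is +4, a→e is +4, t→x is +4 — a constant shift. It's a constant shift of +4 (ROT4).
Reversing it on glewi: g−4=c, l−4=h, e−4=a, w−4=s, i−4=e.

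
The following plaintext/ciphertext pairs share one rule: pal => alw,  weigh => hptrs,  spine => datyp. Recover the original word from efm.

tub

Every letter moves 11 places later in the alphabet, wrapping around z→a.
Decoding efm: e−11=t, f−11=u, m−11=b.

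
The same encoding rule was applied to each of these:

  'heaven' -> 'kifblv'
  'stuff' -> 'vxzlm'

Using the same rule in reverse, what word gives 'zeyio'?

watch

In heaven: h→k is +3, e→i is +4, a→f is +5, v→b is +6 — the shift increases by 1 each position. Each letter shifts forward by (position + 3), i.e. 3, 4, 5, … — the shift grows by one for each successive letter.
Undoing it on zeyio: z−3=w, e−4=a, y−5=t, i−6=c, o−7=h.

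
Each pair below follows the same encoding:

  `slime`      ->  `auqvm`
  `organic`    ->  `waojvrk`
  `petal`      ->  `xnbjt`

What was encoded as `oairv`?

The shifts repeat in a cycle of length 2: positions 0,1,… shift by +8, +9, then the pattern repeats.
Reversing it on oairv: o−8=g, a−9=r, i−8=a, r−9=i, v−8=n.

grain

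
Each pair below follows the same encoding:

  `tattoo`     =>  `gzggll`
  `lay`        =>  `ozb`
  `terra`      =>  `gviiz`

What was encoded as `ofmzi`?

Each pair mirrors across the alphabet (t↔g, a↔z, t↔g): positions sum to 25. This is the alphabet-reversal cipher (Atbash): a becomes z, b becomes y, etc.
Reversing it on ofmzi: o↔l, f↔u, m↔n, z↔a, i↔r.

lunar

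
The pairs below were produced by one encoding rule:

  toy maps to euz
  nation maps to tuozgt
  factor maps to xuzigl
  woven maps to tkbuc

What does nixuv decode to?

The output letters match the input read backwards, each shifted +6: toy reversed is yot. Two steps: reverse the string, then apply a Caesar shift of +6.
Undoing it on nixuv: shift back: n−6=h, i−6=c, x−6=r, u−6=o, v−6=p → hcrop; then reverse → porch.

porch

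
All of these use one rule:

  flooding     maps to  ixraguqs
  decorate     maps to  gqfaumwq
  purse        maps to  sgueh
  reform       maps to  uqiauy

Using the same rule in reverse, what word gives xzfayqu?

Shifts by position in flooding: pos 0: f→i (+3), pos 1: l→x (+12), pos 2: o→r (+3), pos 3: o→a (+12) — repeating every 2. A repeating key of period 2 is used — shifts +3, +12 over and over.
Undoing it on xzfayqu: x−3=u, z−12=n, f−3=c, a−12=o, y−3=v, q−12=e, u−3=r.

uncover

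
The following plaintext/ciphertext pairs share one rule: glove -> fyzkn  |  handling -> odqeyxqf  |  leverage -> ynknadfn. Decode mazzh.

g(6)→f(5) and l(11)→y(24) fit y≡9x+3 (mod 26); the inverse of 9 mod 26 is 3. Each letter's alphabet position (a=0..z=25) is mapped through 9·x+3 mod 26 — an affine cipher.
Reversing it on mazzh: m(12)→3·(12−3)≡1=b; a(0)→3·(0−3)≡17=r; z(25)→3·(25−3)≡14=o; z(25)→3·(25−3)≡14=o; h(7)→3·(7−3)≡12=m (all mod 26).

broom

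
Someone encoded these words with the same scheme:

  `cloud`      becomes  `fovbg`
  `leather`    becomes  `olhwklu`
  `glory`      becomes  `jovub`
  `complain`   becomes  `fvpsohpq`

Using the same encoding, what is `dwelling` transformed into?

The shift depends on letter class: consonant c→f is +3, but vowel o→v is +7. Two shifts are in play — +7 for a/e/i/o/u, +3 for every other letter.
For dwelling: d(cons)+3=g, w(cons)+3=z, e(vowel)+7=l, l(cons)+3=o, l(cons)+3=o, i(vowel)+7=p, n(cons)+3=q, g(cons)+3=j.

gzloopqj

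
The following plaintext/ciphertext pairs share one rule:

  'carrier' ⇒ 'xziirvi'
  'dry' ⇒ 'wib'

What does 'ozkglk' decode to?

Each pair mirrors across the alphabet (c↔x, a↔z, r↔i): positions sum to 25. This is the alphabet-reversal cipher (Atbash): a becomes z, b becomes y, etc.
Decoding ozkglk: o↔l, z↔a, k↔p, g↔t, l↔o, k↔p.

laptop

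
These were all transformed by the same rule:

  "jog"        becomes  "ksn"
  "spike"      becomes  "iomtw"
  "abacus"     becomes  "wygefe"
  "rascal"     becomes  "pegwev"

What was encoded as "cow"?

sky

The output letters match the input read backwards, each shifted +4: jog reversed is goj. Two steps: reverse the string, then apply a Caesar shift of +4.
Reversing it on cow: shift back: c−4=y, o−4=k, w−4=s → yks; then reverse → sky.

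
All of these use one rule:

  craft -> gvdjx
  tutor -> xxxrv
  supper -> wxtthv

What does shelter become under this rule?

wlhpxhv

The shift depends on letter class: consonant c→g is +4, but vowel a→d is +3. The rule splits by letter class: vowels +3, consonants +4.
For shelter: s(cons)+4=w, h(cons)+4=l, e(vowel)+3=h, l(cons)+4=p, t(cons)+4=x, e(vowel)+3=h, r(cons)+4=v.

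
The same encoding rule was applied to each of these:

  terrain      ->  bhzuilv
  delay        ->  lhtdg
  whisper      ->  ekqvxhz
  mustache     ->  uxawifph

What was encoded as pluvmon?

A repeating key of period 2 is used — shifts +8, +3 over and over.
Undoing it on pluvmon: p−8=h, l−3=i, u−8=m, v−3=s, m−8=e, o−3=l, n−8=f.

himself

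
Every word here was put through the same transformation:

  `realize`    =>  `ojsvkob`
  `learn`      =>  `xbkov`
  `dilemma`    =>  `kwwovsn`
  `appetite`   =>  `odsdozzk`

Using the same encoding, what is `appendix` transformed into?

The output letters match the input read backwards, each shifted +10: realize reversed is ezilaer. Two steps: reverse the string, then apply a Caesar shift of +10.
On appendix: reverse → xidneppa; then shift: x+10=h, i+10=s, d+10=n, n+10=x, e+10=o, p+10=z, p+10=z, a+10=k.

hsnxozzk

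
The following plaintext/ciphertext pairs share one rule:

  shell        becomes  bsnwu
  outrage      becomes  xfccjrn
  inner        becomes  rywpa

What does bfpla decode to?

The shifts repeat in a cycle of length 2: positions 0,1,… shift by +9, +11, then the pattern repeats.
Undoing it on bfpla: b−9=s, f−11=u, p−9=g, l−11=a, a−9=r.

sugar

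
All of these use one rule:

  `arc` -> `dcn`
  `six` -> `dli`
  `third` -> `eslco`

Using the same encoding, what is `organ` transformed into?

The shift depends on letter class: consonant r→c is +11, but vowel a→d is +3. Two shifts are in play — +3 for a/e/i/o/u, +11 for every other letter.
On organ: o(vowel)+3=r, r(cons)+11=c, g(cons)+11=r, a(vowel)+3=d, n(cons)+11=y.

rcrdy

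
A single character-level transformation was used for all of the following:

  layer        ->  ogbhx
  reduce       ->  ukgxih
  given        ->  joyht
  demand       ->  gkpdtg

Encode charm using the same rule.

fndus

The shifts repeat in a cycle of length 3: positions 0,1,… shift by +3, +6, +3, then the pattern repeats.
For charm: c+3=f, h+6=n, a+3=d, r+3=u, m+6=s.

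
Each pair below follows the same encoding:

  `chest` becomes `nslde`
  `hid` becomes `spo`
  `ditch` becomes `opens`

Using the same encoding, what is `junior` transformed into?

The shift depends on letter class: consonant c→n is +11, but vowel e→l is +7. The rule splits by letter class: vowels +7, consonants +11.
On junior: j(cons)+11=u, u(vowel)+7=b, n(cons)+11=y, i(vowel)+7=p, o(vowel)+7=v, r(cons)+11=c.

ubypvc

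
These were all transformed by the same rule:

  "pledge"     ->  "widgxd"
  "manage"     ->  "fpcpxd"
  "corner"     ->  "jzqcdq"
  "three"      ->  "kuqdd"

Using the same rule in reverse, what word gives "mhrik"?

built

p(15)→w(22) and l(11)→i(8) fit y≡23x+15 (mod 26); the inverse of 23 mod 26 is 17. Each letter's alphabet position (a=0..z=25) is mapped through 23·x+15 mod 26 — an affine cipher.
Decoding mhrik: m(12)→17·(12−15)≡1=b; h(7)→17·(7−15)≡20=u; r(17)→17·(17−15)≡8=i; i(8)→17·(8−15)≡11=l; k(10)→17·(10−15)≡19=t (all mod 26).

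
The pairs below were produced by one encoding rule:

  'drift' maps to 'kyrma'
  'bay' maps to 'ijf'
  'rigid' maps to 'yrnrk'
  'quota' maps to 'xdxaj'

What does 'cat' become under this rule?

The shift depends on letter class: consonant d→k is +7, but vowel i→r is +9. The rule splits by letter class: vowels +9, consonants +7.
On cat: c(cons)+7=j, a(vowel)+9=j, t(cons)+7=a.

jja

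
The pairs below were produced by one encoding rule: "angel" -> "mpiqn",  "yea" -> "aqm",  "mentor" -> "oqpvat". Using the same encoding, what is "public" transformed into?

rgdnue

The shift depends on letter class: consonant n→p is +2, but vowel a→m is +12. Vowels shift forward by 12 and consonants shift forward by 2.
Applying it to public: p(cons)+2=r, u(vowel)+12=g, b(cons)+2=d, l(cons)+2=n, i(vowel)+12=u, c(cons)+2=e.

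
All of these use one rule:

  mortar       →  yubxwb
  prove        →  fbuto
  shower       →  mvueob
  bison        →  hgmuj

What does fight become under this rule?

zgkvx

m(12)→y(24) and o(14)→u(20) fit y≡11x+22 (mod 26); the inverse of 11 mod 26 is 19. Treating letters as 0–25, the rule is x ↦ 11x + 22 (mod 26).
Applying it to fight: f(5)→11·5+22≡25=z; i(8)→11·8+22≡6=g; g(6)→11·6+22≡10=k; h(7)→11·7+22≡21=v; t(19)→11·19+22≡23=x (all mod 26).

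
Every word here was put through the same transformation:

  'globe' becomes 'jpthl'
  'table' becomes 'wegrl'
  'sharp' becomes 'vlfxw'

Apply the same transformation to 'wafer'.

zekky

In globe: g→j is +3, l→p is +4, o→t is +5, b→h is +6 — the shift increases by 1 each position. The shift increases by 1 at each position, starting from +3: 3, 4, 5, ….
On wafer: w+3=z, a+4=e, f+5=k, e+6=k, r+7=y.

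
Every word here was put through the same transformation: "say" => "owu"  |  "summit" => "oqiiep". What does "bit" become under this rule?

Each letter is shifted forward by 22 in the alphabet (a Caesar shift of +22).
On bit: b+22=x, i+22=e, t+22=p.

xep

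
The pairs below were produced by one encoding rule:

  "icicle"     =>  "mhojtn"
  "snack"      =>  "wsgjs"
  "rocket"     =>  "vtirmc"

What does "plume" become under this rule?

In icicle: i→m is +4, c→h is +5, i→o is +6, c→j is +7 — the shift increases by 1 each position. Each letter shifts forward by (position + 4), i.e. 4, 5, 6, … — the shift grows by one for each successive letter.
On plume: p+4=t, l+5=q, u+6=a, m+7=t, e+8=m.

tqatm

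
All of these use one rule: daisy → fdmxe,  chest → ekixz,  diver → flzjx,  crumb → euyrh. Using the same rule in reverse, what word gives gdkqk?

eagle

Letter i (0-indexed) is shifted by i+2, so successive shifts are 2, 3, 4, ….
Reversing it on gdkqk: g−2=e, d−3=a, k−4=g, q−5=l, k−6=e.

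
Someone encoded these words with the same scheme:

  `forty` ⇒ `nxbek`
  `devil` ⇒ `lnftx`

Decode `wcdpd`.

The shift increases by 1 at each position, starting from +8: 8, 9, 10, ….
Decoding wcdpd: w−8=o, c−9=t, d−10=t, p−11=e, d−12=r.

otter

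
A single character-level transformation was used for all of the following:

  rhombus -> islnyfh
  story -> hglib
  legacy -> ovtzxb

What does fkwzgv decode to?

Each letter is replaced by its mirror in the alphabet: a↔z, b↔y, c↔x, and so on (the Atbash cipher).
Undoing it on fkwzgv: f↔u, k↔p, w↔d, z↔a, g↔t, v↔e.

update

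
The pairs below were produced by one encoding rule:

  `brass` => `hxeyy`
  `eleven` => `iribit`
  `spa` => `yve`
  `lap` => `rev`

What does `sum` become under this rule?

The shift depends on letter class: consonant b→h is +6, but vowel a→e is +4. Vowels shift forward by 4 and consonants shift forward by 6.
Applying it to sum: s(cons)+6=y, u(vowel)+4=y, m(cons)+6=s.

yys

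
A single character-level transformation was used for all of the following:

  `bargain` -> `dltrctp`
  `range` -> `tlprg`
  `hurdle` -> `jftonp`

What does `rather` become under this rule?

Shifts by position in bargain: pos 0: b→d (+2), pos 1: a→l (+11), pos 2: r→t (+2), pos 3: g→r (+11) — repeating every 2. It's a Vigenère-style cipher with numeric key [2,11]: position i shifts by key[i mod 2].
Applying it to rather: r+2=t, a+11=l, t+2=v, h+11=s, e+2=g, r+11=c.

tlvsgc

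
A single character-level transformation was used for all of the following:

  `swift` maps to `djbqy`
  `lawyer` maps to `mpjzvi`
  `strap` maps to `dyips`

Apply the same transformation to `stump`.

s(18)→d(3) and w(22)→j(9) fit y≡21x+15 (mod 26); the inverse of 21 mod 26 is 5. This is an affine cipher: with a=0,…,z=25, each position x becomes (21x+15) mod 26.
Applying it to stump: s(18)→21·18+15≡3=d; t(19)→21·19+15≡24=y; u(20)→21·20+15≡19=t; m(12)→21·12+15≡7=h; p(15)→21·15+15≡18=s (all mod 26).

dyths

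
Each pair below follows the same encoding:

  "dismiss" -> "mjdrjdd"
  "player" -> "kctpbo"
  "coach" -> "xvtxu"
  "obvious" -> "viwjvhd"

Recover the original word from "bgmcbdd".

endless

This is an affine cipher: with a=0,…,z=25, each position x becomes (15x+19) mod 26.
Reversing it on bgmcbdd: b(1)→7·(1−19)≡4=e; g(6)→7·(6−19)≡13=n; m(12)→7·(12−19)≡3=d; c(2)→7·(2−19)≡11=l; b(1)→7·(1−19)≡4=e; d(3)→7·(3−19)≡18=s; d(3)→7·(3−19)≡18=s (all mod 26).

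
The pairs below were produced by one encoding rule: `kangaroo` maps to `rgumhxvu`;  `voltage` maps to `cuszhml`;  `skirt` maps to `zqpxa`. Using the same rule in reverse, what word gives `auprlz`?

toilet

A repeating key of period 2 is used — shifts +7, +6 over and over.
Undoing it on auprlz: a−7=t, u−6=o, p−7=i, r−6=l, l−7=e, z−6=t.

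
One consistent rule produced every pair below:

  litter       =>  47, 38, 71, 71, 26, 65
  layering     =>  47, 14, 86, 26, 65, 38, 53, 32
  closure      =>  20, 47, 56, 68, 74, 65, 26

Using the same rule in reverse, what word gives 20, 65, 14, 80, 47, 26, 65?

crawler

l(#12)→47 and i(#9)→38: differences scale by 3, so n = 3·pos + 11. With a=1..z=26, the number is 3·pos + 11.
Reversing it on 20, 65, 14, 80, 47, 26, 65: 20→(20−11)÷3=3=c, 65→(65−11)÷3=18=r, 14→(14−11)÷3=1=a, 80→(80−11)÷3=23=w, 47→(47−11)÷3=12=l, 26→(26−11)÷3=5=e, 65→(65−11)÷3=18=r.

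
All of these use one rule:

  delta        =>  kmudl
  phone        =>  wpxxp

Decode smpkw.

In delta: d→k is +7, e→m is +8, l→u is +9, t→d is +10 — the shift increases by 1 each position. Letter i (0-indexed) is shifted by i+7, so successive shifts are 7, 8, 9, ….
Decoding smpkw: s−7=l, m−8=e, p−9=g, k−10=a, w−11=l.

legal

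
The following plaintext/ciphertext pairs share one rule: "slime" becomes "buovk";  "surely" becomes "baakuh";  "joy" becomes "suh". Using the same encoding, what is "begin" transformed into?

kkpow

The shift depends on letter class: consonant s→b is +9, but vowel i→o is +6. Vowels shift forward by 6 and consonants shift forward by 9.
On begin: b(cons)+9=k, e(vowel)+6=k, g(cons)+9=p, i(vowel)+6=o, n(cons)+9=w.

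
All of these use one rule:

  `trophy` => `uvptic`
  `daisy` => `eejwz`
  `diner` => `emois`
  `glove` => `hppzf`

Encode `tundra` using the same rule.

It's a Vigenère-style cipher with numeric key [1,4]: position i shifts by key[i mod 2].
For tundra: t+1=u, u+4=y, n+1=o, d+4=h, r+1=s, a+4=e.

uyohse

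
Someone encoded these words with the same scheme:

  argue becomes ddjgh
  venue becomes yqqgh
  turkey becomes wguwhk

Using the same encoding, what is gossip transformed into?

javelb

The shifts repeat in a cycle of length 2: positions 0,1,… shift by +3, +12, then the pattern repeats.
For gossip: g+3=j, o+12=a, s+3=v, s+12=e, i+3=l, p+12=b.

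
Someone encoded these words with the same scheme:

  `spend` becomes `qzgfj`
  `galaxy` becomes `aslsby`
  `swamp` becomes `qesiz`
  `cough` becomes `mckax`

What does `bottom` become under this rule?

pcnnci

Treating letters as 0–25, the rule is x ↦ 23x + 18 (mod 26).
For bottom: b(1)→23·1+18≡15=p; o(14)→23·14+18≡2=c; t(19)→23·19+18≡13=n; t(19)→23·19+18≡13=n; o(14)→23·14+18≡2=c; m(12)→23·12+18≡8=i (all mod 26).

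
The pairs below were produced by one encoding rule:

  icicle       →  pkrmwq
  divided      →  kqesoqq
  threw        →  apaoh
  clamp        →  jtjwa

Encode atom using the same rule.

hbxw

Letter i (0-indexed) is shifted by i+7, so successive shifts are 7, 8, 9, ….
For atom: a+7=h, t+8=b, o+9=x, m+10=w.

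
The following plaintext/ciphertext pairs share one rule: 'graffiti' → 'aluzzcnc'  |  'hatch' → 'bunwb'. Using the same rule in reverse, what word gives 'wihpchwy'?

convince

Every letter moves 20 places later in the alphabet, wrapping around z→a.
Reversing it on wihpchwy: w−20=c, i−20=o, h−20=n, p−20=v, c−20=i, h−20=n, w−20=c, y−20=e.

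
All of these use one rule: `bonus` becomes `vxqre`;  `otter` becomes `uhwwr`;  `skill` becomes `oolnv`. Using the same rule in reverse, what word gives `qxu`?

The output letters match the input read backwards, each shifted +3: bonus reversed is sunob. Read the word backwards and shift each letter +3.
Undoing it on qxu: shift back: q−3=n, x−3=u, u−3=r → nur; then reverse → run.

run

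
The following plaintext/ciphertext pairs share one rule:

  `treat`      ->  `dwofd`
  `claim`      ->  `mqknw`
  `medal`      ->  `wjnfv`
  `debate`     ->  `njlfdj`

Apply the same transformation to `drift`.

Shifts by position in treat: pos 0: t→d (+10), pos 1: r→w (+5), pos 2: e→o (+10), pos 3: a→f (+5) — repeating every 2. It's a Vigenère-style cipher with numeric key [10,5]: position i shifts by key[i mod 2].
For drift: d+10=n, r+5=w, i+10=s, f+5=k, t+10=d.

nwskd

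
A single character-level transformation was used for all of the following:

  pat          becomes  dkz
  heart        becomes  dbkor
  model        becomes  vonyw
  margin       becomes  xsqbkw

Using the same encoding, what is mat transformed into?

Two steps: reverse the string, then apply a Caesar shift of +10.
On mat: reverse → tam; then shift: t+10=d, a+10=k, m+10=w.

dkw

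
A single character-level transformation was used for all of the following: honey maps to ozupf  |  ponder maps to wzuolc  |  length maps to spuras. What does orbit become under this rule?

The shifts repeat in a cycle of length 2: positions 0,1,… shift by +7, +11, then the pattern repeats.
Applying it to orbit: o+7=v, r+11=c, b+7=i, i+11=t, t+7=a.

vcita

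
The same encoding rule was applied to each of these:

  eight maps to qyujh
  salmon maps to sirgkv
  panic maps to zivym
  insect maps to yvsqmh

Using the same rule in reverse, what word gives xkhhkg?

e(4)→q(16) and i(8)→y(24) fit y≡15x+8 (mod 26); the inverse of 15 mod 26 is 7. This is an affine cipher: with a=0,…,z=25, each position x becomes (15x+8) mod 26.
Decoding xkhhkg: x(23)→7·(23−8)≡1=b; k(10)→7·(10−8)≡14=o; h(7)→7·(7−8)≡19=t; h(7)→7·(7−8)≡19=t; k(10)→7·(10−8)≡14=o; g(6)→7·(6−8)≡12=m (all mod 26).

bottom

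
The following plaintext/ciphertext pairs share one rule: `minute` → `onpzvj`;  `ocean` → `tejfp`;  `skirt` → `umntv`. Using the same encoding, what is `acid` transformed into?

fenf

The shift depends on letter class: consonant m→o is +2, but vowel i→n is +5. Vowels shift forward by 5 and consonants shift forward by 2.
On acid: a(vowel)+5=f, c(cons)+2=e, i(vowel)+5=n, d(cons)+2=f.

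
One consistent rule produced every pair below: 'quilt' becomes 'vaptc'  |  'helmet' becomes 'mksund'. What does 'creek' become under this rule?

hxlmt

Letter i (0-indexed) is shifted by i+5, so successive shifts are 5, 6, 7, ….
Applying it to creek: c+5=h, r+6=x, e+7=l, e+8=m, k+9=t.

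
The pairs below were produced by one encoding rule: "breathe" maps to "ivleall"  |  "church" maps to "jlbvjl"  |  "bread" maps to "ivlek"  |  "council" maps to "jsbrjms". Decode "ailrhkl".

The shifts repeat in a cycle of length 2: positions 0,1,… shift by +7, +4, then the pattern repeats.
Reversing it on ailrhkl: a−7=t, i−4=e, l−7=e, r−4=n, h−7=a, k−4=g, l−7=e.

teenage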